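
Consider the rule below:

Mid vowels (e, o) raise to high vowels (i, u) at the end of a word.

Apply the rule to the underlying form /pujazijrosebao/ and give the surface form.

Scanning /pujazijrosebao/: /o/ at position 9 is not in the conditioning environment; /e/ at position 11 is not in the conditioning environment; /o/ is a mid vowel in word-final position, so it raises to [u].
Result: [pujazijrosebau].

pujazijrosebau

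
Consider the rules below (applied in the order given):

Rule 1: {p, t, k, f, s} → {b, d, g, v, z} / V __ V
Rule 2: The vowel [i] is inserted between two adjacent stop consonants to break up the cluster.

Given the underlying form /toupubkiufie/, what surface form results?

toububikiuvie

Rule 1 (intervocalic voicing): /p/ is a voiceless obstruent between vowels /u/ and /u/, so it voices to [b]. /f/ is a voiceless obstruent between vowels /u/ and /i/, so it voices to [v]. /toupubkiufie/ → toububkiuvie.
Rule 2 (stop-cluster i-epenthesis): /b/ and /k/ form a stop–stop cluster, so [i] is inserted between them. /toububkiuvie/ → toububikiuvie.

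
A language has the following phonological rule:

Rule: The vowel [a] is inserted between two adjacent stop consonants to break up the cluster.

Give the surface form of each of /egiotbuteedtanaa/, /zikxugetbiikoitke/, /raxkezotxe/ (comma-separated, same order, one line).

egiotabuteedatanaa, zikxugetabiikoitake, raxkezotxe

/egiotbuteedtanaa/: /t/ and /b/ form a stop–stop cluster, so [a] is inserted between them. /d/ and /t/ form a stop–stop cluster, so [a] is inserted between them. → [egiotabuteedatanaa].
/zikxugetbiikoitke/: /t/ and /b/ form a stop–stop cluster, so [a] is inserted between them. /t/ and /k/ form a stop–stop cluster, so [a] is inserted between them. → [zikxugetabiikoitake].
/raxkezotxe/: the rule's environment is not met; surfaces unchanged as [raxkezotxe].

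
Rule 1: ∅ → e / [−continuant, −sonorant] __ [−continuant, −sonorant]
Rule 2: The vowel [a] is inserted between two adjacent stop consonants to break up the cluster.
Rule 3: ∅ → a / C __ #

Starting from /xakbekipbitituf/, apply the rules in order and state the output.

Rule 1 (stop-cluster e-epenthesis): /k/ and /b/ form a stop–stop cluster, so [e] is inserted between them. /p/ and /b/ form a stop–stop cluster, so [e] is inserted between them. /xakbekipbitituf/ → xakebekipebitituf.
Rule 2 (stop-cluster a-epenthesis): no segment meets the environment; /xakebekipebitituf/ is unchanged.
Rule 3 (final a-epenthesis): the form ends in the consonant /f/, so [a] is inserted word-finally. /xakebekipebitituf/ → xakebekipebititufa.

xakebekipebititufa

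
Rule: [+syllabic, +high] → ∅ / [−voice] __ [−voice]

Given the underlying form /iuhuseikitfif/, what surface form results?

iuhseiktff

/u/ is a high vowel flanked by voiceless consonants /h/ and /s/, so it deletes.
/i/ is a high vowel flanked by voiceless consonants /k/ and /t/, so it deletes.
/i/ is a high vowel flanked by voiceless consonants /f/ and /f/, so it deletes.
The other instances of /i/, /u/ do not occur in the required environment and remain unchanged.
Surface form: [iuhseiktff].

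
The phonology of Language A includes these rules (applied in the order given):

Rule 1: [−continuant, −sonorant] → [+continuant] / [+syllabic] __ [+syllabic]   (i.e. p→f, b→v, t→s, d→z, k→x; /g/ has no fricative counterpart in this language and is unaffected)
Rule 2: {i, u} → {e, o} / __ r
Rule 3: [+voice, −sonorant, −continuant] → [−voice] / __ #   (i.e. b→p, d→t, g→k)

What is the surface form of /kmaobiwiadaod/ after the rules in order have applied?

Rule 1 (intervocalic spirantization): /b/ is a stop between vowels /o/ and /i/, so it spirantizes to the fricative [v]. /d/ is a stop between vowels /a/ and /a/, so it spirantizes to the fricative [z]. /kmaobiwiadaod/ → kmaoviwiazaod.
Rule 2 (pre-rhotic lowering): no segment meets the environment; /kmaoviwiazaod/ is unchanged.
Rule 3 (final devoicing): /d/ is a voiced stop in word-final position, so it devoices to [t]. /kmaoviwiazaod/ → kmaoviwiazaot.

kmaoviwiazaot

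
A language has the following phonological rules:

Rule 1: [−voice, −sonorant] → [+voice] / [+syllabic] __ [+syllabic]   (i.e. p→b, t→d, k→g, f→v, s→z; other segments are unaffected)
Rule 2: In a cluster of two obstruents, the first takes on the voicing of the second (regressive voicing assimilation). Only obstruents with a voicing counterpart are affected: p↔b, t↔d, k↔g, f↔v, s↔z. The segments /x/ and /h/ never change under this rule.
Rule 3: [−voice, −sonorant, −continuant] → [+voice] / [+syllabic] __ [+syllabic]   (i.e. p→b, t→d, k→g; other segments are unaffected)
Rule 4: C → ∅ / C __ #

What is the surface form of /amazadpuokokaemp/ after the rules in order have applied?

amazatpuogogaem

Rule 1 (intervocalic voicing): /k/ is a voiceless obstruent between vowels /o/ and /o/, so it voices to [g]. /k/ is a voiceless obstruent between vowels /o/ and /a/, so it voices to [g]. /amazadpuokokaemp/ → amazadpuogogaemp.
Rule 2 (regressive voicing assimilation): /d/ precedes the voiceless obstruent /p/, so it devoices to [t] by assimilation. /amazadpuogogaemp/ → amazatpuogogaemp.
Rule 3 (intervocalic voicing): no segment meets the environment; /amazatpuogogaemp/ is unchanged.
Rule 4 (final cluster simplification): /p/ is the second consonant of a word-final cluster /mp/, so it deletes. /amazatpuogogaemp/ → amazatpuogogaem.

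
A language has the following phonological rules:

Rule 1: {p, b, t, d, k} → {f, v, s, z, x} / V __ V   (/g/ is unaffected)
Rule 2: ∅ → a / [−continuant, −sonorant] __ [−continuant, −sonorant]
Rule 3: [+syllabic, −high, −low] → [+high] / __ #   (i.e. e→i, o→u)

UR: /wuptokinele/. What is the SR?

Rule 1 (intervocalic spirantization): /k/ is a stop between vowels /o/ and /i/, so it spirantizes to the fricative [x]. /wuptokinele/ → wuptoxinele.
Rule 2 (stop-cluster a-epenthesis): /p/ and /t/ form a stop–stop cluster, so [a] is inserted between them. /wuptoxinele/ → wupatoxinele.
Rule 3 (final vowel raising): /e/ is a mid vowel in word-final position, so it raises to [i]. /wupatoxinele/ → wupatoxineli.

wupatoxineli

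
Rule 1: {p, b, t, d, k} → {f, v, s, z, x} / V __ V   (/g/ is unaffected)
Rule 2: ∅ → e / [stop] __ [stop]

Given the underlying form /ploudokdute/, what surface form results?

Rule 1 (intervocalic spirantization): /d/ is a stop between vowels /u/ and /o/, so it spirantizes to the fricative [z]. /t/ is a stop between vowels /u/ and /e/, so it spirantizes to the fricative [s]. /ploudokdute/ → plouzokduse.
Rule 2 (stop-cluster e-epenthesis): /k/ and /d/ form a stop–stop cluster, so [e] is inserted between them. /plouzokduse/ → plouzokeduse.

plouzokeduse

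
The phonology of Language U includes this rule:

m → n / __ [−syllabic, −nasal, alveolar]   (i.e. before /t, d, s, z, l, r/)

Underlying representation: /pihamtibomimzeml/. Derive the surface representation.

Scanning /pihamtibomimzeml/: /m/ precedes the alveolar consonant /t/, so it assimilates in place to [n]; /m/ at position 10 is not in the conditioning environment; /m/ precedes the alveolar consonant /z/, so it assimilates in place to [n]; /m/ precedes the alveolar consonant /l/, so it assimilates in place to [n].
Result: [pihantibominzenl].

pihantibominzenl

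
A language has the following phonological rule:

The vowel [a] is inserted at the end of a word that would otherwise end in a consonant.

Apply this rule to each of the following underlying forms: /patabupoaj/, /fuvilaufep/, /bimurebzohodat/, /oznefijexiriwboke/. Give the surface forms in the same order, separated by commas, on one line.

patabupoaja, fuvilaufepa, bimurebzohodata, oznefijexiriwboke

/patabupoaj/: the form ends in the consonant /j/, so [a] is inserted word-finally. → [patabupoaja].
/fuvilaufep/: the form ends in the consonant /p/, so [a] is inserted word-finally. → [fuvilaufepa].
/bimurebzohodat/: the form ends in the consonant /t/, so [a] is inserted word-finally. → [bimurebzohodata].
/oznefijexiriwboke/: the rule's environment is not met; surfaces unchanged as [oznefijexiriwboke].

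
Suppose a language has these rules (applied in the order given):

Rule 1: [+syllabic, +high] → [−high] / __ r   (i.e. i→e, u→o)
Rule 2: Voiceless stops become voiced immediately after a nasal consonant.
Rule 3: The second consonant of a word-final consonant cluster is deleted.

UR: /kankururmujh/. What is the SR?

kangorormuj

Rule 1 (pre-rhotic lowering): /u/ is a high vowel immediately before /r/, so it lowers to [o]. /u/ is a high vowel immediately before /r/, so it lowers to [o]. /kankururmujh/ → kankorormujh.
Rule 2 (post-nasal voicing): /k/ is a voiceless stop immediately after the nasal /n/, so it voices to [g]. /kankorormujh/ → kangorormujh.
Rule 3 (final cluster simplification): /h/ is the second consonant of a word-final cluster /jh/, so it deletes. /kangorormujh/ → kangorormuj.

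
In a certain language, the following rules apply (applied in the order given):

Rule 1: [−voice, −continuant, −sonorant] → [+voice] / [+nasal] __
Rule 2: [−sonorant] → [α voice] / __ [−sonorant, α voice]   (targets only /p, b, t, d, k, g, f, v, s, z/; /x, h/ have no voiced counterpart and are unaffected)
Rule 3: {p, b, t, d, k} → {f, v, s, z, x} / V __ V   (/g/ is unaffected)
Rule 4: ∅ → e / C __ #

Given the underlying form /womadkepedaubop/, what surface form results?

Rule 1 (post-nasal voicing): no segment meets the environment; /womadkepedaubop/ is unchanged.
Rule 2 (regressive voicing assimilation): /d/ precedes the voiceless obstruent /k/, so it devoices to [t] by assimilation. /womadkepedaubop/ → womatkepedaubop.
Rule 3 (intervocalic spirantization): /p/ is a stop between vowels /e/ and /e/, so it spirantizes to the fricative [f]. /d/ is a stop between vowels /e/ and /a/, so it spirantizes to the fricative [z]. /b/ is a stop between vowels /u/ and /o/, so it spirantizes to the fricative [v]. /womatkepedaubop/ → womatkefezauvop.
Rule 4 (final e-epenthesis): the form ends in the consonant /p/, so [e] is inserted word-finally. /womatkefezauvop/ → womatkefezauvope.

womatkefezauvope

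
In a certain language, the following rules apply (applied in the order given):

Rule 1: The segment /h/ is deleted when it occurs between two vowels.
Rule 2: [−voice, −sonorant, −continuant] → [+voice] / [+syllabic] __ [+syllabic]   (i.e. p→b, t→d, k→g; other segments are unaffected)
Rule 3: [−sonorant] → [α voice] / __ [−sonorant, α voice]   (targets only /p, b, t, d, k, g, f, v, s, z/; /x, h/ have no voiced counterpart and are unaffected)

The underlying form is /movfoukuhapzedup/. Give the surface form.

Rule 1 (intervocalic h-deletion): /h/ occurs between vowels /u/ and /a/, so it deletes. /movfoukuhapzedup/ → movfoukuapzedup.
Rule 2 (intervocalic voicing): /k/ is a voiceless stop between vowels /u/ and /u/, so it voices to [g]. /movfoukuapzedup/ → movfouguapzedup.
Rule 3 (regressive voicing assimilation): /v/ precedes the voiceless obstruent /f/, so it devoices to [f] by assimilation. /p/ precedes the voiced obstruent /z/, so it voices to [b] by assimilation. /movfouguapzedup/ → moffouguabzedup.

moffouguabzedup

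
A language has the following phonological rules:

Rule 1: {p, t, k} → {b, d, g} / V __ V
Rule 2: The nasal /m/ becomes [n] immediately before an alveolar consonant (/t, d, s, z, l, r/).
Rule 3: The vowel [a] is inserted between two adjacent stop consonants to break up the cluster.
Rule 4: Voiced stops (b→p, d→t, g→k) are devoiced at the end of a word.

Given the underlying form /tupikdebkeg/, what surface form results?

Rule 1 (intervocalic voicing): /p/ is a voiceless stop between vowels /u/ and /i/, so it voices to [b]. /tupikdebkeg/ → tubikdebkeg.
Rule 2 (nasal place assimilation): no segment meets the environment; /tubikdebkeg/ is unchanged.
Rule 3 (stop-cluster a-epenthesis): /k/ and /d/ form a stop–stop cluster, so [a] is inserted between them. /b/ and /k/ form a stop–stop cluster, so [a] is inserted between them. /tubikdebkeg/ → tubikadebakeg.
Rule 4 (final devoicing): /g/ is a voiced stop in word-final position, so it devoices to [k]. /tubikadebakeg/ → tubikadebakek.

tubikadebakek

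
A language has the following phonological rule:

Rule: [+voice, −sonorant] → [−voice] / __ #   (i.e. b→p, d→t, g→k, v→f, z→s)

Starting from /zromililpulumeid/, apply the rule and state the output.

/d/ is a voiced obstruent in word-final position, so it devoices to [t].
Surface form: [zromililpulumeit].

zromililpulumeit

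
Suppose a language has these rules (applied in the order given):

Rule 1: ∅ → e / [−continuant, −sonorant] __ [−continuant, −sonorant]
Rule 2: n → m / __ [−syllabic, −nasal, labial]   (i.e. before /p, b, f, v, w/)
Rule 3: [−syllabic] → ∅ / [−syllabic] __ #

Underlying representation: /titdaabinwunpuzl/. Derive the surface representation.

titedaabimwumpuz

Rule 1 (stop-cluster e-epenthesis): /t/ and /d/ form a stop–stop cluster, so [e] is inserted between them. /titdaabinwunpuzl/ → titedaabinwunpuzl.
Rule 2 (nasal place assimilation): /n/ precedes the labial consonant /w/, so it assimilates in place to [m]. /n/ precedes the labial consonant /p/, so it assimilates in place to [m]. /titedaabinwunpuzl/ → titedaabimwumpuzl.
Rule 3 (final cluster simplification): /l/ is the second consonant of a word-final cluster /zl/, so it deletes. /titedaabimwumpuzl/ → titedaabimwumpuz.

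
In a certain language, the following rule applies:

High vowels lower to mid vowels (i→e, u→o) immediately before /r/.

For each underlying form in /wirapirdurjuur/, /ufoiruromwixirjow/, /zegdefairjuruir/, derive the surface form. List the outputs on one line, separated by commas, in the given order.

weraperdorjuor, ufoeroromwixerjow, zegdefaerjoruer

/wirapirdurjuur/: /i/ is a high vowel immediately before /r/, so it lowers to [e]. /i/ is a high vowel immediately before /r/, so it lowers to [e]. /u/ is a high vowel immediately before /r/, so it lowers to [o]. /u/ is a high vowel immediately before /r/, so it lowers to [o]. → [weraperdorjuor].
/ufoiruromwixirjow/: /i/ is a high vowel immediately before /r/, so it lowers to [e]. /u/ is a high vowel immediately before /r/, so it lowers to [o]. /i/ is a high vowel immediately before /r/, so it lowers to [e]. → [ufoeroromwixerjow].
/zegdefairjuruir/: /i/ is a high vowel immediately before /r/, so it lowers to [e]. /u/ is a high vowel immediately before /r/, so it lowers to [o]. /i/ is a high vowel immediately before /r/, so it lowers to [e]. → [zegdefaerjoruer].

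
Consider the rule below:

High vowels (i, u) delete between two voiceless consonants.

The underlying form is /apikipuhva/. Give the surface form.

apkphva

/i/ is a high vowel flanked by voiceless consonants /p/ and /k/, so it deletes.
/i/ is a high vowel flanked by voiceless consonants /k/ and /p/, so it deletes.
/u/ is a high vowel flanked by voiceless consonants /p/ and /h/, so it deletes.
Surface form: [apkphva].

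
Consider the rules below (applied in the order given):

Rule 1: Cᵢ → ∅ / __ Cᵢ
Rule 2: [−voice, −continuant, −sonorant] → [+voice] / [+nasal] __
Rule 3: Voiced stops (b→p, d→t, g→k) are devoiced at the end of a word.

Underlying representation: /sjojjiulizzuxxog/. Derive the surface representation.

sjojiulizuxok

Rule 1 (degemination): /jj/ is a geminate; the first /j/ deletes. /zz/ is a geminate; the first /z/ deletes. /xx/ is a geminate; the first /x/ deletes. /sjojjiulizzuxxog/ → sjojiulizuxog.
Rule 2 (post-nasal voicing): no segment meets the environment; /sjojiulizuxog/ is unchanged.
Rule 3 (final devoicing): /g/ is a voiced stop in word-final position, so it devoices to [k]. /sjojiulizuxog/ → sjojiulizuxok.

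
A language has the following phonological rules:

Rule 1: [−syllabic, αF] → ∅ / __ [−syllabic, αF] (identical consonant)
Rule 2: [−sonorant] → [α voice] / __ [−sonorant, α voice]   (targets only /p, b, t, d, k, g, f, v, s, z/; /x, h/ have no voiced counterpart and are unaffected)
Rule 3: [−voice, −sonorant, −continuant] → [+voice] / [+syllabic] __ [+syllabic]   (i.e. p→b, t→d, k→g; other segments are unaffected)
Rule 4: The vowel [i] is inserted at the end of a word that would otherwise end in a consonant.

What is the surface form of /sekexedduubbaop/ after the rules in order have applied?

Rule 1 (degemination): /dd/ is a geminate; the first /d/ deletes. /bb/ is a geminate; the first /b/ deletes. /sekexedduubbaop/ → sekexeduubaop.
Rule 2 (regressive voicing assimilation): no segment meets the environment; /sekexeduubaop/ is unchanged.
Rule 3 (intervocalic voicing): /k/ is a voiceless stop between vowels /e/ and /e/, so it voices to [g]. /sekexeduubaop/ → segexeduubaop.
Rule 4 (final i-epenthesis): the form ends in the consonant /p/, so [i] is inserted word-finally. /segexeduubaop/ → segexeduubaopi.

segexeduubaopi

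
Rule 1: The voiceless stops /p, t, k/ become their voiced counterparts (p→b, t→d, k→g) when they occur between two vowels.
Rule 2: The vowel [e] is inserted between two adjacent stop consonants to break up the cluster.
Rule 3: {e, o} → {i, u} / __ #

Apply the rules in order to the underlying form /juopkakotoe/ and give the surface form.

Rule 1 (intervocalic voicing): /k/ is a voiceless stop between vowels /a/ and /o/, so it voices to [g]. /t/ is a voiceless stop between vowels /o/ and /o/, so it voices to [d]. /juopkakotoe/ → juopkagodoe.
Rule 2 (stop-cluster e-epenthesis): /p/ and /k/ form a stop–stop cluster, so [e] is inserted between them. /juopkagodoe/ → juopekagodoe.
Rule 3 (final vowel raising): /e/ is a mid vowel in word-final position, so it raises to [i]. /juopekagodoe/ → juopekagodoi.

juopekagodoi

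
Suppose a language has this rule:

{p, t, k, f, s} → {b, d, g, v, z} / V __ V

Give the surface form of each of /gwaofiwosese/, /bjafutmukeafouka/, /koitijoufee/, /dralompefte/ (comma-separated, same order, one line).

gwaoviwozeze, bjavutmugeavouga, koidijouvee, dralompefte

/gwaofiwosese/: /f/ is a voiceless obstruent between vowels /o/ and /i/, so it voices to [v]. /s/ is a voiceless obstruent between vowels /o/ and /e/, so it voices to [z]. /s/ is a voiceless obstruent between vowels /e/ and /e/, so it voices to [z]. → [gwaoviwozeze].
/bjafutmukeafouka/: /f/ is a voiceless obstruent between vowels /a/ and /u/, so it voices to [v]. /k/ is a voiceless obstruent between vowels /u/ and /e/, so it voices to [g]. /f/ is a voiceless obstruent between vowels /a/ and /o/, so it voices to [v]. /k/ is a voiceless obstruent between vowels /u/ and /a/, so it voices to [g]. → [bjavutmugeavouga].
/koitijoufee/: /t/ is a voiceless obstruent between vowels /i/ and /i/, so it voices to [d]. /f/ is a voiceless obstruent between vowels /u/ and /e/, so it voices to [v]. → [koidijouvee].
/dralompefte/: the rule's environment is not met; surfaces unchanged as [dralompefte].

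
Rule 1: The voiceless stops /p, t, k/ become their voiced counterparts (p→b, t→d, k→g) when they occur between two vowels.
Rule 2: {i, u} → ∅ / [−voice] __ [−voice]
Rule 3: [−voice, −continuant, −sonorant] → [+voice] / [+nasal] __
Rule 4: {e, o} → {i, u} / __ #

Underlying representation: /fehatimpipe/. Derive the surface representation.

fehadimbibi

Rule 1 (intervocalic voicing): /t/ is a voiceless stop between vowels /a/ and /i/, so it voices to [d]. /p/ is a voiceless stop between vowels /i/ and /e/, so it voices to [b]. /fehatimpipe/ → fehadimpibe.
Rule 2 (high vowel syncope): no segment meets the environment; /fehadimpibe/ is unchanged.
Rule 3 (post-nasal voicing): /p/ is a voiceless stop immediately after the nasal /m/, so it voices to [b]. /fehadimpibe/ → fehadimbibe.
Rule 4 (final vowel raising): /e/ is a mid vowel in word-final position, so it raises to [i]. /fehadimbibe/ → fehadimbibi.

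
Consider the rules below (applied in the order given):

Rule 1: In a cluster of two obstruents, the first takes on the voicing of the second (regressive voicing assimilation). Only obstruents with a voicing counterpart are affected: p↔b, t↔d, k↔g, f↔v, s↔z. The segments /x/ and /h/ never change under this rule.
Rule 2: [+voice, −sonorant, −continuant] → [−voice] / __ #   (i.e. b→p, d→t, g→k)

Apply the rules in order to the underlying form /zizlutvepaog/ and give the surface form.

Rule 1 (regressive voicing assimilation): /t/ precedes the voiced obstruent /v/, so it voices to [d] by assimilation. /zizlutvepaog/ → zizludvepaog.
Rule 2 (final devoicing): /g/ is a voiced stop in word-final position, so it devoices to [k]. /zizludvepaog/ → zizludvepaok.

zizludvepaok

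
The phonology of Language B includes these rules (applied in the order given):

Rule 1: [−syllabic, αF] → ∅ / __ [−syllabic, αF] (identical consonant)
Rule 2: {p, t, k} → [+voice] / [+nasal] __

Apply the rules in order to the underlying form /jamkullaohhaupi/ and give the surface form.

jamgulaohaupi

Rule 1 (degemination): /ll/ is a geminate; the first /l/ deletes. /hh/ is a geminate; the first /h/ deletes. /jamkullaohhaupi/ → jamkulaohaupi.
Rule 2 (post-nasal voicing): /k/ is a voiceless stop immediately after the nasal /m/, so it voices to [g]. /jamkulaohaupi/ → jamgulaohaupi.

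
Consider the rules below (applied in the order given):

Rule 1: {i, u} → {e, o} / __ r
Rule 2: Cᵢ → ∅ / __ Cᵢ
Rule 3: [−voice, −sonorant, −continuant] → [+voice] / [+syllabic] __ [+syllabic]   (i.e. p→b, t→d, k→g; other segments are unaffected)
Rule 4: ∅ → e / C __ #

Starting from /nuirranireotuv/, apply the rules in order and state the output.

nueranereoduve

Rule 1 (pre-rhotic lowering): /i/ is a high vowel immediately before /r/, so it lowers to [e]. /i/ is a high vowel immediately before /r/, so it lowers to [e]. /nuirranireotuv/ → nuerranereotuv.
Rule 2 (degemination): /rr/ is a geminate; the first /r/ deletes. /nuerranereotuv/ → nueranereotuv.
Rule 3 (intervocalic voicing): /t/ is a voiceless stop between vowels /o/ and /u/, so it voices to [d]. /nueranereotuv/ → nueranereoduv.
Rule 4 (final e-epenthesis): the form ends in the consonant /v/, so [e] is inserted word-finally. /nueranereoduv/ → nueranereoduve.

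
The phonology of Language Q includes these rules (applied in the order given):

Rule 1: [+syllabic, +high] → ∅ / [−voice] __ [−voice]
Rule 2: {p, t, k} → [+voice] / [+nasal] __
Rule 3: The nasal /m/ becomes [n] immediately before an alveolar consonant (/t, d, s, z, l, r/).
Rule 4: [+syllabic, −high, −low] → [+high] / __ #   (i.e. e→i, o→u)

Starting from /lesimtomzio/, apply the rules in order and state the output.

Rule 1 (high vowel syncope): no segment meets the environment; /lesimtomzio/ is unchanged.
Rule 2 (post-nasal voicing): /t/ is a voiceless stop immediately after the nasal /m/, so it voices to [d]. /lesimtomzio/ → lesimdomzio.
Rule 3 (nasal place assimilation): /m/ precedes the alveolar consonant /d/, so it assimilates in place to [n]. /m/ precedes the alveolar consonant /z/, so it assimilates in place to [n]. /lesimdomzio/ → lesindonzio.
Rule 4 (final vowel raising): /o/ is a mid vowel in word-final position, so it raises to [u]. /lesindonzio/ → lesindonziu.

lesindonziu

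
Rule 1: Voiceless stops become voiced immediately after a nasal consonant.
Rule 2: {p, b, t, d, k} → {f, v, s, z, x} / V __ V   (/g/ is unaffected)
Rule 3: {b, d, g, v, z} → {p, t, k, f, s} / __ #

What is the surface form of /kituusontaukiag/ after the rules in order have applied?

kisuusondauxiak

Rule 1 (post-nasal voicing): /t/ is a voiceless stop immediately after the nasal /n/, so it voices to [d]. /kituusontaukiag/ → kituusondaukiag.
Rule 2 (intervocalic spirantization): /t/ is a stop between vowels /i/ and /u/, so it spirantizes to the fricative [s]. /k/ is a stop between vowels /u/ and /i/, so it spirantizes to the fricative [x]. /kituusondaukiag/ → kisuusondauxiag.
Rule 3 (final devoicing): /g/ is a voiced obstruent in word-final position, so it devoices to [k]. /kisuusondauxiag/ → kisuusondauxiak.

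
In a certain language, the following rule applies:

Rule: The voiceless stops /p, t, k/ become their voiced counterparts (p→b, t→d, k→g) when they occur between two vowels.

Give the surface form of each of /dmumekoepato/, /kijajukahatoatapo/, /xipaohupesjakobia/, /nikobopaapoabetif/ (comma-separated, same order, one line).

dmumegoebado, kijajugahadoadabo, xibaohubesjagobia, nigobobaaboabedif

/dmumekoepato/: /k/ is a voiceless stop between vowels /e/ and /o/, so it voices to [g]. /p/ is a voiceless stop between vowels /e/ and /a/, so it voices to [b]. /t/ is a voiceless stop between vowels /a/ and /o/, so it voices to [d]. → [dmumegoebado].
/kijajukahatoatapo/: /k/ is a voiceless stop between vowels /u/ and /a/, so it voices to [g]. /t/ is a voiceless stop between vowels /a/ and /o/, so it voices to [d]. /t/ is a voiceless stop between vowels /a/ and /a/, so it voices to [d]. /p/ is a voiceless stop between vowels /a/ and /o/, so it voices to [b]. → [kijajugahadoadabo].
/xipaohupesjakobia/: /p/ is a voiceless stop between vowels /i/ and /a/, so it voices to [b]. /p/ is a voiceless stop between vowels /u/ and /e/, so it voices to [b]. /k/ is a voiceless stop between vowels /a/ and /o/, so it voices to [g]. → [xibaohubesjagobia].
/nikobopaapoabetif/: /k/ is a voiceless stop between vowels /i/ and /o/, so it voices to [g]. /p/ is a voiceless stop between vowels /o/ and /a/, so it voices to [b]. /p/ is a voiceless stop between vowels /a/ and /o/, so it voices to [b]. /t/ is a voiceless stop between vowels /e/ and /i/, so it voices to [d]. → [nigobobaaboabedif].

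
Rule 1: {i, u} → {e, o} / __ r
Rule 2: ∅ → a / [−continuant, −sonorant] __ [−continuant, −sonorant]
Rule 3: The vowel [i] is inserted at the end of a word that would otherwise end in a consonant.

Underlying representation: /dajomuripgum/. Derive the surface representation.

Rule 1 (pre-rhotic lowering): /u/ is a high vowel immediately before /r/, so it lowers to [o]. /dajomuripgum/ → dajomoripgum.
Rule 2 (stop-cluster a-epenthesis): /p/ and /g/ form a stop–stop cluster, so [a] is inserted between them. /dajomoripgum/ → dajomoripagum.
Rule 3 (final i-epenthesis): the form ends in the consonant /m/, so [i] is inserted word-finally. /dajomoripagum/ → dajomoripagumi.

dajomoripagumi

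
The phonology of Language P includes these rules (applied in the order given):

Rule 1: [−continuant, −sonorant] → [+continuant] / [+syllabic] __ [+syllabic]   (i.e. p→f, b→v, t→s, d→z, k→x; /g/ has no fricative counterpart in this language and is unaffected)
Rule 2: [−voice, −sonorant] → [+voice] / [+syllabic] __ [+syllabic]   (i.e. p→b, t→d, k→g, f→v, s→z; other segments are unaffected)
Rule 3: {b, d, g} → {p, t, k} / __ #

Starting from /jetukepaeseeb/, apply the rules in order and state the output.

Rule 1 (intervocalic spirantization): /t/ is a stop between vowels /e/ and /u/, so it spirantizes to the fricative [s]. /k/ is a stop between vowels /u/ and /e/, so it spirantizes to the fricative [x]. /p/ is a stop between vowels /e/ and /a/, so it spirantizes to the fricative [f]. /jetukepaeseeb/ → jesuxefaeseeb.
Rule 2 (intervocalic voicing): /s/ is a voiceless obstruent between vowels /e/ and /u/, so it voices to [z]. /f/ is a voiceless obstruent between vowels /e/ and /a/, so it voices to [v]. /s/ is a voiceless obstruent between vowels /e/ and /e/, so it voices to [z]. /jesuxefaeseeb/ → jezuxevaezeeb.
Rule 3 (final devoicing): /b/ is a voiced stop in word-final position, so it devoices to [p]. /jezuxevaezeeb/ → jezuxevaezeep.

jezuxevaezeep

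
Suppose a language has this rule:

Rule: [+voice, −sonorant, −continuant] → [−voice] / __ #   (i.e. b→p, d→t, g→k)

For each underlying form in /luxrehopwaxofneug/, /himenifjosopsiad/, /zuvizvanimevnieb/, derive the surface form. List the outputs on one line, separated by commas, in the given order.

luxrehopwaxofneuk, himenifjosopsiat, zuvizvanimevniep

/luxrehopwaxofneug/: /g/ is a voiced stop in word-final position, so it devoices to [k]. → [luxrehopwaxofneuk].
/himenifjosopsiad/: /d/ is a voiced stop in word-final position, so it devoices to [t]. → [himenifjosopsiat].
/zuvizvanimevnieb/: /b/ is a voiced stop in word-final position, so it devoices to [p]. → [zuvizvanimevniep].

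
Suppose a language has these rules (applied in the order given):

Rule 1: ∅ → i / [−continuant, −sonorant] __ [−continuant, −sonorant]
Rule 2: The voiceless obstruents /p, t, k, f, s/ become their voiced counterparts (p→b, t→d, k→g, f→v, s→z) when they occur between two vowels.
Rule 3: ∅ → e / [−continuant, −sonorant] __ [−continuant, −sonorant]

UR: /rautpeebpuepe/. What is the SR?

raudibeebibuebe

Rule 1 (stop-cluster i-epenthesis): /t/ and /p/ form a stop–stop cluster, so [i] is inserted between them. /b/ and /p/ form a stop–stop cluster, so [i] is inserted between them. /rautpeebpuepe/ → rautipeebipuepe.
Rule 2 (intervocalic voicing): /t/ is a voiceless obstruent between vowels /u/ and /i/, so it voices to [d]. /p/ is a voiceless obstruent between vowels /i/ and /e/, so it voices to [b]. /p/ is a voiceless obstruent between vowels /i/ and /u/, so it voices to [b]. /p/ is a voiceless obstruent between vowels /e/ and /e/, so it voices to [b]. /rautipeebipuepe/ → raudibeebibuebe.
Rule 3 (stop-cluster e-epenthesis): no segment meets the environment; /raudibeebibuebe/ is unchanged.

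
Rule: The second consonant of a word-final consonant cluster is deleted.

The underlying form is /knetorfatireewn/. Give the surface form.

knetorfatireew

/n/ is the second consonant of a word-final cluster /wn/, so it deletes.
The other instances of /k/, /n/, /t/, /r/, /f/, /w/ do not occur in the required environment and remain unchanged.
Surface form: [knetorfatireew].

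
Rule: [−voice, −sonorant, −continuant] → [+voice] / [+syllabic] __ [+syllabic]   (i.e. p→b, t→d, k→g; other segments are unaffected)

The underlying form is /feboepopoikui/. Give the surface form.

/p/ is a voiceless stop between vowels /e/ and /o/, so it voices to [b].
/p/ is a voiceless stop between vowels /o/ and /o/, so it voices to [b].
/k/ is a voiceless stop between vowels /i/ and /u/, so it voices to [g].
Surface form: [feboeboboigui].

feboeboboigui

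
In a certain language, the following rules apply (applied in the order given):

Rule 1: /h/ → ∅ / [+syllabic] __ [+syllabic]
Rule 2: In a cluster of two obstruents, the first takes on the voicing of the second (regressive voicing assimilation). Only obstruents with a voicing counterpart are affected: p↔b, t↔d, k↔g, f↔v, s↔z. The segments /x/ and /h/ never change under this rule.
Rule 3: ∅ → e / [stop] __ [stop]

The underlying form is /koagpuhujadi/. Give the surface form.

koakepuujadi

Rule 1 (intervocalic h-deletion): /h/ occurs between vowels /u/ and /u/, so it deletes. /koagpuhujadi/ → koagpuujadi.
Rule 2 (regressive voicing assimilation): /g/ precedes the voiceless obstruent /p/, so it devoices to [k] by assimilation. /koagpuujadi/ → koakpuujadi.
Rule 3 (stop-cluster e-epenthesis): /k/ and /p/ form a stop–stop cluster, so [e] is inserted between them. /koakpuujadi/ → koakepuujadi.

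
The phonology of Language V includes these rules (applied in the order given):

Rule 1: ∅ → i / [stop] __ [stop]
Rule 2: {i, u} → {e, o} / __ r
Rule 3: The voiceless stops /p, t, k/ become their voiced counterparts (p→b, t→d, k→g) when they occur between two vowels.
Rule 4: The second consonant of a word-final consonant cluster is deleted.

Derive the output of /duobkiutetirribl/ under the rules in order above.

duobigiudederrib

Rule 1 (stop-cluster i-epenthesis): /b/ and /k/ form a stop–stop cluster, so [i] is inserted between them. /duobkiutetirribl/ → duobikiutetirribl.
Rule 2 (pre-rhotic lowering): /i/ is a high vowel immediately before /r/, so it lowers to [e]. /duobikiutetirribl/ → duobikiuteterribl.
Rule 3 (intervocalic voicing): /k/ is a voiceless stop between vowels /i/ and /i/, so it voices to [g]. /t/ is a voiceless stop between vowels /u/ and /e/, so it voices to [d]. /t/ is a voiceless stop between vowels /e/ and /e/, so it voices to [d]. /duobikiuteterribl/ → duobigiudederribl.
Rule 4 (final cluster simplification): /l/ is the second consonant of a word-final cluster /bl/, so it deletes. /duobigiudederribl/ → duobigiudederrib.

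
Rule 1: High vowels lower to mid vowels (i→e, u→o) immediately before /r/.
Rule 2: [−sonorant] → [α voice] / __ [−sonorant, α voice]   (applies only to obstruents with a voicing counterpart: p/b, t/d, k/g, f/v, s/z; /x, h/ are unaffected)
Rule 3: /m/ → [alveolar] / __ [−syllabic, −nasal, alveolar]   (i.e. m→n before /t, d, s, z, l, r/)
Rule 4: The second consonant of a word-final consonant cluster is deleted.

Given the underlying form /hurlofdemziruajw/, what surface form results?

Rule 1 (pre-rhotic lowering): /u/ is a high vowel immediately before /r/, so it lowers to [o]. /i/ is a high vowel immediately before /r/, so it lowers to [e]. /hurlofdemziruajw/ → horlofdemzeruajw.
Rule 2 (regressive voicing assimilation): /f/ precedes the voiced obstruent /d/, so it voices to [v] by assimilation. /horlofdemzeruajw/ → horlovdemzeruajw.
Rule 3 (nasal place assimilation): /m/ precedes the alveolar consonant /z/, so it assimilates in place to [n]. /horlovdemzeruajw/ → horlovdenzeruajw.
Rule 4 (final cluster simplification): /w/ is the second consonant of a word-final cluster /jw/, so it deletes. /horlovdenzeruajw/ → horlovdenzeruaj.

horlovdenzeruaj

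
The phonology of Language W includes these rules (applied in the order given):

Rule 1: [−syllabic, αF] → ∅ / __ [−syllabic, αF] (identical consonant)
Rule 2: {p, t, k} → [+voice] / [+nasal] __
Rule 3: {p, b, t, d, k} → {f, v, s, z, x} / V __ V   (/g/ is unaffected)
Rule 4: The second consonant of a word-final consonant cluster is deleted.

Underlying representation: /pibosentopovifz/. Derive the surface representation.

Rule 1 (degemination): no segment meets the environment; /pibosentopovifz/ is unchanged.
Rule 2 (post-nasal voicing): /t/ is a voiceless stop immediately after the nasal /n/, so it voices to [d]. /pibosentopovifz/ → pibosendopovifz.
Rule 3 (intervocalic spirantization): /b/ is a stop between vowels /i/ and /o/, so it spirantizes to the fricative [v]. /p/ is a stop between vowels /o/ and /o/, so it spirantizes to the fricative [f]. /pibosendopovifz/ → pivosendofovifz.
Rule 4 (final cluster simplification): /z/ is the second consonant of a word-final cluster /fz/, so it deletes. /pivosendofovifz/ → pivosendofovif.

pivosendofovif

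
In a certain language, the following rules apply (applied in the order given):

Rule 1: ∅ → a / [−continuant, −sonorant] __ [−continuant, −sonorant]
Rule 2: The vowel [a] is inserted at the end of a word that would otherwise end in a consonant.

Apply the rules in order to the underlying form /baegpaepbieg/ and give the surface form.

baegapaepabiega

Rule 1 (stop-cluster a-epenthesis): /g/ and /p/ form a stop–stop cluster, so [a] is inserted between them. /p/ and /b/ form a stop–stop cluster, so [a] is inserted between them. /baegpaepbieg/ → baegapaepabieg.
Rule 2 (final a-epenthesis): the form ends in the consonant /g/, so [a] is inserted word-finally. /baegapaepabieg/ → baegapaepabiega.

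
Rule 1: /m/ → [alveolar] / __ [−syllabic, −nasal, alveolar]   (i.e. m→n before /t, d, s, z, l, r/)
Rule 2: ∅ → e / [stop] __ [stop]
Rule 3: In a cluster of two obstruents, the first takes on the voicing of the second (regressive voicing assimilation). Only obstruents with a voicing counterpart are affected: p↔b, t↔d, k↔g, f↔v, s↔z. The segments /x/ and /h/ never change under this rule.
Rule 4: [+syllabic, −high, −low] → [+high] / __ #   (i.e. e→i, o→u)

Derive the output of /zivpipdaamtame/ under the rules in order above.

Rule 1 (nasal place assimilation): /m/ precedes the alveolar consonant /t/, so it assimilates in place to [n]. /zivpipdaamtame/ → zivpipdaantame.
Rule 2 (stop-cluster e-epenthesis): /p/ and /d/ form a stop–stop cluster, so [e] is inserted between them. /zivpipdaantame/ → zivpipedaantame.
Rule 3 (regressive voicing assimilation): /v/ precedes the voiceless obstruent /p/, so it devoices to [f] by assimilation. /zivpipedaantame/ → zifpipedaantame.
Rule 4 (final vowel raising): /e/ is a mid vowel in word-final position, so it raises to [i]. /zifpipedaantame/ → zifpipedaantami.

zifpipedaantami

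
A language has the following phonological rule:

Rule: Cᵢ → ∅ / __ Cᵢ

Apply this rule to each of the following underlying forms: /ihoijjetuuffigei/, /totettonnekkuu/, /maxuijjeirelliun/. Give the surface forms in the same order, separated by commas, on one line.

ihoijetuufigei, totetonekuu, maxuijeireliun

/ihoijjetuuffigei/: /jj/ is a geminate; the first /j/ deletes. /ff/ is a geminate; the first /f/ deletes. → [ihoijetuufigei].
/totettonnekkuu/: /tt/ is a geminate; the first /t/ deletes. /nn/ is a geminate; the first /n/ deletes. /kk/ is a geminate; the first /k/ deletes. → [totetonekuu].
/maxuijjeirelliun/: /jj/ is a geminate; the first /j/ deletes. /ll/ is a geminate; the first /l/ deletes. → [maxuijeireliun].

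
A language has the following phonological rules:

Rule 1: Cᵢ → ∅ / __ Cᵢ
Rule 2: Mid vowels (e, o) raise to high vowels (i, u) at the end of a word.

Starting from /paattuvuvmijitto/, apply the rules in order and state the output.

paatuvuvmijitu

Rule 1 (degemination): /tt/ is a geminate; the first /t/ deletes. /tt/ is a geminate; the first /t/ deletes. /paattuvuvmijitto/ → paatuvuvmijito.
Rule 2 (final vowel raising): /o/ is a mid vowel in word-final position, so it raises to [u]. /paatuvuvmijito/ → paatuvuvmijitu.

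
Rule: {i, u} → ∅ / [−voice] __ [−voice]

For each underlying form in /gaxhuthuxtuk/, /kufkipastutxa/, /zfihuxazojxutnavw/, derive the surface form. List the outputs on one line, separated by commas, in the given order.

gaxhthxtk, kfkpasttxa, zfhxazojxtnavw

/gaxhuthuxtuk/: /u/ is a high vowel flanked by voiceless consonants /h/ and /t/, so it deletes. /u/ is a high vowel flanked by voiceless consonants /h/ and /x/, so it deletes. /u/ is a high vowel flanked by voiceless consonants /t/ and /k/, so it deletes. → [gaxhthxtk].
/kufkipastutxa/: /u/ is a high vowel flanked by voiceless consonants /k/ and /f/, so it deletes. /i/ is a high vowel flanked by voiceless consonants /k/ and /p/, so it deletes. /u/ is a high vowel flanked by voiceless consonants /t/ and /t/, so it deletes. → [kfkpasttxa].
/zfihuxazojxutnavw/: /i/ is a high vowel flanked by voiceless consonants /f/ and /h/, so it deletes. /u/ is a high vowel flanked by voiceless consonants /h/ and /x/, so it deletes. /u/ is a high vowel flanked by voiceless consonants /x/ and /t/, so it deletes. → [zfhxazojxtnavw].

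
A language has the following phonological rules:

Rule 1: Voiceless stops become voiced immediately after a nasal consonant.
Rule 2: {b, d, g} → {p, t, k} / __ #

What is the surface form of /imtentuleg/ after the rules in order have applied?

Rule 1 (post-nasal voicing): /t/ is a voiceless stop immediately after the nasal /m/, so it voices to [d]. /t/ is a voiceless stop immediately after the nasal /n/, so it voices to [d]. /imtentuleg/ → imdenduleg.
Rule 2 (final devoicing): /g/ is a voiced stop in word-final position, so it devoices to [k]. /imdenduleg/ → imdendulek.

imdendulek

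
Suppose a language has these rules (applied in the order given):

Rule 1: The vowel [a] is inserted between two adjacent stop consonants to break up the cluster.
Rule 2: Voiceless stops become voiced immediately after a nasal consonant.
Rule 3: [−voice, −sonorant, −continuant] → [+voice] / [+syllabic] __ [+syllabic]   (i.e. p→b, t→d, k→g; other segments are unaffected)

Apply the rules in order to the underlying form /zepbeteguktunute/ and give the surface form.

zebabedegugadunude

Rule 1 (stop-cluster a-epenthesis): /p/ and /b/ form a stop–stop cluster, so [a] is inserted between them. /k/ and /t/ form a stop–stop cluster, so [a] is inserted between them. /zepbeteguktunute/ → zepabetegukatunute.
Rule 2 (post-nasal voicing): no segment meets the environment; /zepabetegukatunute/ is unchanged.
Rule 3 (intervocalic voicing): /p/ is a voiceless stop between vowels /e/ and /a/, so it voices to [b]. /t/ is a voiceless stop between vowels /e/ and /e/, so it voices to [d]. /k/ is a voiceless stop between vowels /u/ and /a/, so it voices to [g]. /t/ is a voiceless stop between vowels /a/ and /u/, so it voices to [d]. /t/ is a voiceless stop between vowels /u/ and /e/, so it voices to [d]. /zepabetegukatunute/ → zebabedegugadunude.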